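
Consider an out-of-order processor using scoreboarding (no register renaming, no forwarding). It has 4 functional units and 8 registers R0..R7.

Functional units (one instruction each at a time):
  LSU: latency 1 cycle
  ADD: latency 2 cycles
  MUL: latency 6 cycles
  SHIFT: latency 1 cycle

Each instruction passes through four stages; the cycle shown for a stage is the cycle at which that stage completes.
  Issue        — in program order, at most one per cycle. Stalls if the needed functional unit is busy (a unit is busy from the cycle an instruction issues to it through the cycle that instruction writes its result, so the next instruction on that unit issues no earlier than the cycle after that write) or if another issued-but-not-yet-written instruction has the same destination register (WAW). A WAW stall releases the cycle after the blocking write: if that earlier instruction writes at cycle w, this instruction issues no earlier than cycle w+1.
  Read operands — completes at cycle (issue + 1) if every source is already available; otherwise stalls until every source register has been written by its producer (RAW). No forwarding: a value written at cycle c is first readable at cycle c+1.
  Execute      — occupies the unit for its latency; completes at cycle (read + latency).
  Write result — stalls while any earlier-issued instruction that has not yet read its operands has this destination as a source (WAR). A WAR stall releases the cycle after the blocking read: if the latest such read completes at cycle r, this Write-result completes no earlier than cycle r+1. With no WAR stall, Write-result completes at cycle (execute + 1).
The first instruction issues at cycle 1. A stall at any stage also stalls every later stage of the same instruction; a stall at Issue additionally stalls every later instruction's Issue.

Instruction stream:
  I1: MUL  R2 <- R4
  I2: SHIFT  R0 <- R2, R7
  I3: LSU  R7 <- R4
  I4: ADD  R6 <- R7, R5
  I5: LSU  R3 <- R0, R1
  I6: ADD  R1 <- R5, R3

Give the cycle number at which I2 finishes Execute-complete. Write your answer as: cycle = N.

cycle = 11

t=1  issue I1 (MUL)
t=2  I1 read-ops · issue I2 (SHIFT)
t=3  issue I3 (LSU)
t=4  I3 read-ops · issue I4 (ADD)
t=5  I3 finished on LSU
t=8  I1 finished on MUL
t=9  I1→R2
t=10  I2 read-ops
t=11  I2 finished on SHIFT · I3→R7
t=12  I2→R0 · I4 read-ops · issue I5 (LSU)
t=13  I5 read-ops
t=14  I4 finished on ADD · I5 finished on LSU
t=15  I4→R6 · I5→R3
t=16  issue I6 (ADD)
t=17  I6 read-ops
t=19  I6 finished on ADD
t=20  I6→R1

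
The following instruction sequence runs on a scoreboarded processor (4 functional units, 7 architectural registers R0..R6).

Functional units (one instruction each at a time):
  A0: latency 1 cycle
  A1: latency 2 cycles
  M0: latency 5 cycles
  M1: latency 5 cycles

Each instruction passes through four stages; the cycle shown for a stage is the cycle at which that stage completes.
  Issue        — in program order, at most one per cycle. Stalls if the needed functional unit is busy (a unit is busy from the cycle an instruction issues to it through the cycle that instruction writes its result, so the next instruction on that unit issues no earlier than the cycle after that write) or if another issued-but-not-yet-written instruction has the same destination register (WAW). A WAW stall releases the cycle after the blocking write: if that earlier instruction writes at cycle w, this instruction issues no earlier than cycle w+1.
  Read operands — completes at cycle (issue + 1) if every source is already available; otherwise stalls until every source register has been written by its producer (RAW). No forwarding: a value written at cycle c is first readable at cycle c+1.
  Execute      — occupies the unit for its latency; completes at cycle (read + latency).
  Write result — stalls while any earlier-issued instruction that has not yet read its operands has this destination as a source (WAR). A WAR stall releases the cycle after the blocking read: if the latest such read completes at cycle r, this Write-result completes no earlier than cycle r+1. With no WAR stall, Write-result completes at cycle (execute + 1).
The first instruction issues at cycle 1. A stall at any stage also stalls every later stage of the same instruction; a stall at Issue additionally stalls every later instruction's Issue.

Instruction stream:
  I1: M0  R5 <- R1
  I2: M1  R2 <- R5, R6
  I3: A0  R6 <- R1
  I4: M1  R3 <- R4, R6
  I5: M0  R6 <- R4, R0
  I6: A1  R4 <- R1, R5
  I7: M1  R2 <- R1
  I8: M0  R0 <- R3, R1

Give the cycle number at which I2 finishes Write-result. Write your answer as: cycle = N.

[I1] 1/2/7/8
[I2] 2/9/14/15  (RAW R5: wait I1 write@8)
[I3] 3/4/5/10  (WAR R6: wait I2 read@9)
[I4] 16/17/22/23  (struct: M1 busy until I2 writes@15)
[I5] 17/18/23/24
[I6] 18/19/21/22
[I7] 24/25/30/31  (struct: M1 busy until I4 writes@23)
[I8] 25/26/31/32

cycle = 15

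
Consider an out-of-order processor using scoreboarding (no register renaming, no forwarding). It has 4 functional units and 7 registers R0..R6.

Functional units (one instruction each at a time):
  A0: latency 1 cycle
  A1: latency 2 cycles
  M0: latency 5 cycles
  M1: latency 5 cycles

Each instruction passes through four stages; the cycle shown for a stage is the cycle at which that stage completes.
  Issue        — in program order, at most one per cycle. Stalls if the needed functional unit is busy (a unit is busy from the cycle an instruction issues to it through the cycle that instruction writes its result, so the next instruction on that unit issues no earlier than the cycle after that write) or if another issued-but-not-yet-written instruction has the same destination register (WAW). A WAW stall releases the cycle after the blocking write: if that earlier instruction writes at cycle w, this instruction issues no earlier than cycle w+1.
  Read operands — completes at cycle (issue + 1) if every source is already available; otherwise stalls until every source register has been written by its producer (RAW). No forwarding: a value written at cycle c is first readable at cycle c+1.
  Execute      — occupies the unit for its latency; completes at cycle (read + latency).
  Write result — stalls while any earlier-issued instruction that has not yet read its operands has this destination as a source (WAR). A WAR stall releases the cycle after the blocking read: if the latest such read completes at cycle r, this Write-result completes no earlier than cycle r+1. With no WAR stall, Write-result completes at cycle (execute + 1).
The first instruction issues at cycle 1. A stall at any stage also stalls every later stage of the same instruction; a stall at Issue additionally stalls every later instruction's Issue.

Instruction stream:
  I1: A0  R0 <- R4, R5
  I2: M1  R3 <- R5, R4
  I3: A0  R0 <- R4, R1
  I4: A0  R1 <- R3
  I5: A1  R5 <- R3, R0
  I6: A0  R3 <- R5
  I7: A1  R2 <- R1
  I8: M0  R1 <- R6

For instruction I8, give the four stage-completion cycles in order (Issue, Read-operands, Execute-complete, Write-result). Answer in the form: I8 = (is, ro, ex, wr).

1) issue 1, read 2, done 3, write 4
2) issue 2, read 3, done 8, write 9
3) issue 5, read 6, done 7, write 8  <struct: A0 busy until I1 writes@4>
4) issue 9, read 10, done 11, write 12  <struct: A0 busy until I3 writes@8>
5) issue 10, read 11, done 13, write 14
6) issue 13, read 15, done 16, write 17  <struct: A0 busy until I4 writes@12 / RAW R5: wait I5 write@14>
7) issue 15, read 16, done 18, write 19  <struct: A1 busy until I5 writes@14>
8) issue 16, read 17, done 22, write 23

I8 = (16, 17, 22, 23)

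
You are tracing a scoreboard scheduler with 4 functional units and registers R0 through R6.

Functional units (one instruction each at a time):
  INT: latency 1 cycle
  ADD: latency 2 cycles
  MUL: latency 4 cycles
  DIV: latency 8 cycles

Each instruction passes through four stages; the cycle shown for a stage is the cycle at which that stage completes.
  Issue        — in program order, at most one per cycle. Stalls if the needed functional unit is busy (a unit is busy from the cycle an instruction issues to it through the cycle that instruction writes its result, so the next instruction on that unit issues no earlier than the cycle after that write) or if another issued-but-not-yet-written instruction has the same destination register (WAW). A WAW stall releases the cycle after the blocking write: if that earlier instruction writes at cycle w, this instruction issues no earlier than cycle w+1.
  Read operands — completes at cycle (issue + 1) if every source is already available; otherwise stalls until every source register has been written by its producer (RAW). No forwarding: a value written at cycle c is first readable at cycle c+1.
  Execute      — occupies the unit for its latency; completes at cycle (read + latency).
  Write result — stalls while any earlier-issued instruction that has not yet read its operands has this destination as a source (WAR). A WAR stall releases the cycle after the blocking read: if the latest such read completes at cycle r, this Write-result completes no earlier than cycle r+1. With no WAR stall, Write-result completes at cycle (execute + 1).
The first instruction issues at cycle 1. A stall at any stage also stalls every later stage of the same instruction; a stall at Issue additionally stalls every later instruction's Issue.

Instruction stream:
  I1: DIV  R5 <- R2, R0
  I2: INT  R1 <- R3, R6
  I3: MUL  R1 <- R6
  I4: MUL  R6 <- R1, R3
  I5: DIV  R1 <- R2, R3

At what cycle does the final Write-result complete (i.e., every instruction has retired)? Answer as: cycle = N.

I1 -> (1, 2, 10, 11)
I2 -> (2, 3, 4, 5)
I3 -> (6, 7, 11, 12)  // WAW R1: wait I2 write@5
I4 -> (13, 14, 18, 19)  // struct: MUL busy until I3 writes@12
I5 -> (14, 15, 23, 24)

cycle = 24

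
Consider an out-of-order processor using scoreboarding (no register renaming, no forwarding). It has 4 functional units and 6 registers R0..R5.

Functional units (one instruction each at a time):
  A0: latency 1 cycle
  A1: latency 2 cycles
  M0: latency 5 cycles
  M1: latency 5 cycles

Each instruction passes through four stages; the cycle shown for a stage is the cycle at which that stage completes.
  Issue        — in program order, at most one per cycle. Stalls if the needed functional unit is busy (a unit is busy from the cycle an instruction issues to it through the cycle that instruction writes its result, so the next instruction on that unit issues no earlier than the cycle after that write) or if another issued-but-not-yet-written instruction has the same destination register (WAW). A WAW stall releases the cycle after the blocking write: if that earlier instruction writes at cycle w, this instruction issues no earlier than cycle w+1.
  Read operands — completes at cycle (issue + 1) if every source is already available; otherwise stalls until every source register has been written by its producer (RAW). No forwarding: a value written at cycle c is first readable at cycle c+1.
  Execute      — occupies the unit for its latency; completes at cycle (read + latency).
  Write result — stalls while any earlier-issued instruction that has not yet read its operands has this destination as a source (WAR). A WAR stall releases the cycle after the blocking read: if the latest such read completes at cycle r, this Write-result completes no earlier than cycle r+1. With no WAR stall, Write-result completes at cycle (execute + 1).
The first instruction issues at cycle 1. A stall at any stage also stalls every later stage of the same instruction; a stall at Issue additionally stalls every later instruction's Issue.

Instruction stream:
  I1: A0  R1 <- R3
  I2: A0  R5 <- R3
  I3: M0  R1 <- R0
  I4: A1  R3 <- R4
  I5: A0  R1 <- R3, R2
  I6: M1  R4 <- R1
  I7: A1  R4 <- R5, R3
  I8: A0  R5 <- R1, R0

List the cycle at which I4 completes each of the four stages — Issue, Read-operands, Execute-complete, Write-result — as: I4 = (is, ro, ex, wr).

I4 = (7, 8, 10, 11)

t=1  I1 dispatched to A0
t=2  I1 operands ready
t=3  I1 complete
t=4  R1←I1
t=5  I2 dispatched to A0
t=6  I2 operands ready; I3 dispatched to M0
t=7  I2 complete; I3 operands ready; I4 dispatched to A1
t=8  R5←I2; I4 operands ready
t=10  I4 complete
t=11  R3←I4
t=12  I3 complete
t=13  R1←I3
t=14  I5 dispatched to A0
t=15  I5 operands ready; I6 dispatched to M1
t=16  I5 complete
t=17  R1←I5
t=18  I6 operands ready
t=23  I6 complete
t=24  R4←I6
t=25  I7 dispatched to A1
t=26  I7 operands ready; I8 dispatched to A0
t=27  I8 operands ready
t=28  I7 complete; I8 complete
t=29  R4←I7; R5←I8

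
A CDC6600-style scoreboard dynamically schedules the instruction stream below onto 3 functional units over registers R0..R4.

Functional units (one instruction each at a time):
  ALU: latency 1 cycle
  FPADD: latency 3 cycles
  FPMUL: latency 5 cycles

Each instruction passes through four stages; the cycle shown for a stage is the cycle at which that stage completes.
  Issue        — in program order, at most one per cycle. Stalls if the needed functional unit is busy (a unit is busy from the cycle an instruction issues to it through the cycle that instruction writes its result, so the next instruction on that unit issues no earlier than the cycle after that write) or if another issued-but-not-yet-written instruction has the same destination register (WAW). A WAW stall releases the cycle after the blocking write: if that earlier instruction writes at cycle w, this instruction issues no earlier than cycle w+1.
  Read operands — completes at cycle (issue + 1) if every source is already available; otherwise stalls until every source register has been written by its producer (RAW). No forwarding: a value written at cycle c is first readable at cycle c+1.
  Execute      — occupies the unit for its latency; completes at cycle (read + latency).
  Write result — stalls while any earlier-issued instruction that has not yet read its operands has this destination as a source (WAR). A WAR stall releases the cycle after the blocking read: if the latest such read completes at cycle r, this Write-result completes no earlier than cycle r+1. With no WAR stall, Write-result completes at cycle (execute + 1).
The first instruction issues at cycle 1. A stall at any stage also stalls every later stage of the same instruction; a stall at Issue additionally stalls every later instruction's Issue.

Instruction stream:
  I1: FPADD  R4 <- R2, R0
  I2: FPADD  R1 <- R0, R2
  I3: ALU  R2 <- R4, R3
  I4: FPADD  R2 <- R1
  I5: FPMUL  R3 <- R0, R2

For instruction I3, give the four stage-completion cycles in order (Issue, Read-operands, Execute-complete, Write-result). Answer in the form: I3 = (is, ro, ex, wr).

I3 = (8, 9, 10, 11)

t=1  issue I1 (FPADD)
t=2  I1 read-ops
t=5  I1 finished on FPADD
t=6  I1→R4
t=7  issue I2 (FPADD)
t=8  I2 read-ops; issue I3 (ALU)
t=9  I3 read-ops
t=10  I3 finished on ALU
t=11  I2 finished on FPADD; I3→R2
t=12  I2→R1
t=13  issue I4 (FPADD)
t=14  I4 read-ops; issue I5 (FPMUL)
t=17  I4 finished on FPADD
t=18  I4→R2
t=19  I5 read-ops
t=24  I5 finished on FPMUL
t=25  I5→R3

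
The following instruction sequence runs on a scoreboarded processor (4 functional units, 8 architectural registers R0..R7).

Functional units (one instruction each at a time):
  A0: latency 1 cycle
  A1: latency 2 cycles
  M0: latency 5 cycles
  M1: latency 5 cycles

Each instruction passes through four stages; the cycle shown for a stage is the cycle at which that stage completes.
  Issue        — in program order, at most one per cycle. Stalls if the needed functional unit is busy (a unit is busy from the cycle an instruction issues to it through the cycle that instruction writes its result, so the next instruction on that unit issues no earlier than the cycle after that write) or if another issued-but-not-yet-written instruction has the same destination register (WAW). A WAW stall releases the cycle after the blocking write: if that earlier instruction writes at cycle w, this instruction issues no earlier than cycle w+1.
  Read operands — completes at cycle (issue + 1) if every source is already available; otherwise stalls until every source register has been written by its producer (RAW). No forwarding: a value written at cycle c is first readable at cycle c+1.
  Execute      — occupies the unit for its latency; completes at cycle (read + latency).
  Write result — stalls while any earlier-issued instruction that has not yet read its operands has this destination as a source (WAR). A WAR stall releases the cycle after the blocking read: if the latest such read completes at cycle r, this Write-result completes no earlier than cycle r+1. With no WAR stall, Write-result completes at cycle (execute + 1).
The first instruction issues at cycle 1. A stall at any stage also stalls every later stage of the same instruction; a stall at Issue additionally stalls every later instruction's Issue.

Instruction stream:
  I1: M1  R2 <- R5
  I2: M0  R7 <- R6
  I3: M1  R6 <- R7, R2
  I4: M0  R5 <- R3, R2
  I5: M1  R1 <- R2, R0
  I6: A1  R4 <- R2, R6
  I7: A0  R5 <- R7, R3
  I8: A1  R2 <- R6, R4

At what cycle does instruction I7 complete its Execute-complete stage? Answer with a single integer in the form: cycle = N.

cycle = 21

[I1] 1/2/7/8
[I2] 2/3/8/9
[I3] 9/10/15/16  (struct: M1 busy until I1 writes@8)
[I4] 10/11/16/17
[I5] 17/18/23/24  (struct: M1 busy until I3 writes@16)
[I6] 18/19/21/22
[I7] 19/20/21/22
[I8] 23/24/26/27  (struct: A1 busy until I6 writes@22)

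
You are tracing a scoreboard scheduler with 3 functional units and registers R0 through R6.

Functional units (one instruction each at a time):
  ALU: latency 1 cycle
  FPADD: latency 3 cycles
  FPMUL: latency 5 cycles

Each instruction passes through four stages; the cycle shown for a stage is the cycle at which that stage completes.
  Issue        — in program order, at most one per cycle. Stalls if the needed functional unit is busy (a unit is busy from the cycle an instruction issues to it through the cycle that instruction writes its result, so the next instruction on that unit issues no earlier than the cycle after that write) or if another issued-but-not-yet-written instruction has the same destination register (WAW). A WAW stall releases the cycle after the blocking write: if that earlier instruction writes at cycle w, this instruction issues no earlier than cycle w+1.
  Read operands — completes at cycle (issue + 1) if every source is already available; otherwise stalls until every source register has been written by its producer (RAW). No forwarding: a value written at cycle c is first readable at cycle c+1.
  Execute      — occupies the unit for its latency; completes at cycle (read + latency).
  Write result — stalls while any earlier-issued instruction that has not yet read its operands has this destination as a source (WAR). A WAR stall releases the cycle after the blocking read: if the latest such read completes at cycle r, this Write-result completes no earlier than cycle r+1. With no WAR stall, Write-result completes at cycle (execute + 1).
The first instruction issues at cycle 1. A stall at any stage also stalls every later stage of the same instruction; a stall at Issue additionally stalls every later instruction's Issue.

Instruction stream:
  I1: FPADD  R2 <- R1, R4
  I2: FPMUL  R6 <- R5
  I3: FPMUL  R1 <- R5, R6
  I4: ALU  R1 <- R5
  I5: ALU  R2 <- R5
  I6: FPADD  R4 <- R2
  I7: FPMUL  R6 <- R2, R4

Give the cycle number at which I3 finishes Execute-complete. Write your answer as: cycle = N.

[I1] 1/2/5/6
[I2] 2/3/8/9
[I3] 10/11/16/17  (struct: FPMUL busy until I2 writes@9)
[I4] 18/19/20/21  (WAW R1: wait I3 write@17)
[I5] 22/23/24/25  (struct: ALU busy until I4 writes@21)
[I6] 23/26/29/30  (RAW R2: wait I5 write@25)
[I7] 24/31/36/37  (RAW R4: wait I6 write@30)

cycle = 16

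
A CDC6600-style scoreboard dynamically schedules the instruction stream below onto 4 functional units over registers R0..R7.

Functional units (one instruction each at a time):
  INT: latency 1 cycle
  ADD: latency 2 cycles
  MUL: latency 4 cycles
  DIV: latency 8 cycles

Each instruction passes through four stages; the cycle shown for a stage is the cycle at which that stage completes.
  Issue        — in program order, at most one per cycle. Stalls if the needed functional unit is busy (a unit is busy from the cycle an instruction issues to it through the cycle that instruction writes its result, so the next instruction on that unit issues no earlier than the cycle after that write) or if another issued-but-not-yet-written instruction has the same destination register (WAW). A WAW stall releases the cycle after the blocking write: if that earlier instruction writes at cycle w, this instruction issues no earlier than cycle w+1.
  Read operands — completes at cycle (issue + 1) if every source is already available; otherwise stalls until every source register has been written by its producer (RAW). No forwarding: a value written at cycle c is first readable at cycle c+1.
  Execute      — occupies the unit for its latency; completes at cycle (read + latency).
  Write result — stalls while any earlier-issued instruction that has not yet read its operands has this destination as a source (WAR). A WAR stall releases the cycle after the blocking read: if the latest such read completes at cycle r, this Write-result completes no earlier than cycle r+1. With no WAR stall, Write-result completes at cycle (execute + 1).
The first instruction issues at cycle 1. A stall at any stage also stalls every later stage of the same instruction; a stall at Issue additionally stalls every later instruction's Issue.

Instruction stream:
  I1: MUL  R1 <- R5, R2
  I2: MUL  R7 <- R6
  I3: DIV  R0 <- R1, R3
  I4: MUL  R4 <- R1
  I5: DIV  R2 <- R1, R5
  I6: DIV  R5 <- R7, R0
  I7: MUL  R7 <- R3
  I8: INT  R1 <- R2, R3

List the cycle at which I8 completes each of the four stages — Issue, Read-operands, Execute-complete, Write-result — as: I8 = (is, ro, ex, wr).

c1: I1→MUL
c2: I1 RO
c6: I1 EX
c7: I1 WR R1
c8: I2→MUL
c9: I2 RO, I3→DIV
c10: I3 RO
c13: I2 EX
c14: I2 WR R7
c15: I4→MUL
c16: I4 RO
c18: I3 EX
c19: I3 WR R0
c20: I4 EX, I5→DIV
c21: I4 WR R4, I5 RO
c29: I5 EX
c30: I5 WR R2
c31: I6→DIV
c32: I6 RO, I7→MUL
c33: I7 RO, I8→INT
c34: I8 RO
c35: I8 EX
c36: I8 WR R1
c37: I7 EX
c38: I7 WR R7
c40: I6 EX
c41: I6 WR R5

I8 = (33, 34, 35, 36)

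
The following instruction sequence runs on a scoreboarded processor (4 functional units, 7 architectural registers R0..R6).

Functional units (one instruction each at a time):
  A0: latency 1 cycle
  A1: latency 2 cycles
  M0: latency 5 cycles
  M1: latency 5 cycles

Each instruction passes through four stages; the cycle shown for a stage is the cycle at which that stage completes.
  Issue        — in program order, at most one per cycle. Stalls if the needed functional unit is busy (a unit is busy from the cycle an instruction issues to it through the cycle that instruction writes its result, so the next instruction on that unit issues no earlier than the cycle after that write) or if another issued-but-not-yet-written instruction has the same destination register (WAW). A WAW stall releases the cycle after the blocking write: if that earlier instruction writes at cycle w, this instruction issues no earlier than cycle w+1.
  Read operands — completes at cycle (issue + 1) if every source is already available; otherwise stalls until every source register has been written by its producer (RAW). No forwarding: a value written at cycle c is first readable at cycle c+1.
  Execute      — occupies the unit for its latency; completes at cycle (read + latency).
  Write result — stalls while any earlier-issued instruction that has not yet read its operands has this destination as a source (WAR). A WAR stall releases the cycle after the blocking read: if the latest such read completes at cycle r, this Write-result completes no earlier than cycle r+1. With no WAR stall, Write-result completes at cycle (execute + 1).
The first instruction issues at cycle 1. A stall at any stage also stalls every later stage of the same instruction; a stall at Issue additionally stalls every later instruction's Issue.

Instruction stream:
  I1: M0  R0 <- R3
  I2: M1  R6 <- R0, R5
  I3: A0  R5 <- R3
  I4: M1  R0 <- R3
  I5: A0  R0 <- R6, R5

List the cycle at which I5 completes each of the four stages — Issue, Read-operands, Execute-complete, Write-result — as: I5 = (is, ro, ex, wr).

1) issue 1, read 2, done 7, write 8
2) issue 2, read 9, done 14, write 15  <RAW R0: wait I1 write@8>
3) issue 3, read 4, done 5, write 10  <WAR R5: wait I2 read@9>
4) issue 16, read 17, done 22, write 23  <struct: M1 busy until I2 writes@15>
5) issue 24, read 25, done 26, write 27  <WAW R0: wait I4 write@23>

I5 = (24, 25, 26, 27)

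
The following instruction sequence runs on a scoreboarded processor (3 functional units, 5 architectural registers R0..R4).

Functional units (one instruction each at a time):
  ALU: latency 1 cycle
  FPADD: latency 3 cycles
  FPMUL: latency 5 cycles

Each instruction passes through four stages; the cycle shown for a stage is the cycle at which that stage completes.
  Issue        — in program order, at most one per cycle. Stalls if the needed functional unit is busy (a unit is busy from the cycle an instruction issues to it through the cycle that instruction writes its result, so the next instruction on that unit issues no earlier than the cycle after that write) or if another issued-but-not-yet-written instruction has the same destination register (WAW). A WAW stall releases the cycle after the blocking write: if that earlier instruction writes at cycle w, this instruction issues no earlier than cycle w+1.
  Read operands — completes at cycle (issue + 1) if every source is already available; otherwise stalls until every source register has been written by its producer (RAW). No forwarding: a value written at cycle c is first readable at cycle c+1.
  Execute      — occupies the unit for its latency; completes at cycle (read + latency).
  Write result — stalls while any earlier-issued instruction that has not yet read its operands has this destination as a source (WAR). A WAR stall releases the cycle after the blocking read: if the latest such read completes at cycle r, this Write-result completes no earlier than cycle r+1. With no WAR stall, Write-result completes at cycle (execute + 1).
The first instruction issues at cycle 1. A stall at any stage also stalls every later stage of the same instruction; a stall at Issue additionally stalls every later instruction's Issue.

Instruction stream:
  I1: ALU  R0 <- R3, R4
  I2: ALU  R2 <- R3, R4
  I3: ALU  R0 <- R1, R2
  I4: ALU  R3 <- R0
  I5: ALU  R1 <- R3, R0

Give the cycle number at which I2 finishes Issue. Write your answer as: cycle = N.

cycle = 5

I1  is:1  ro:2  ex:3  wr:4
I2  is:5  ro:6  ex:7  wr:8  — struct: ALU busy until I1 writes@4
I3  is:9  ro:10  ex:11  wr:12  — struct: ALU busy until I2 writes@8
I4  is:13  ro:14  ex:15  wr:16  — struct: ALU busy until I3 writes@12
I5  is:17  ro:18  ex:19  wr:20  — struct: ALU busy until I4 writes@16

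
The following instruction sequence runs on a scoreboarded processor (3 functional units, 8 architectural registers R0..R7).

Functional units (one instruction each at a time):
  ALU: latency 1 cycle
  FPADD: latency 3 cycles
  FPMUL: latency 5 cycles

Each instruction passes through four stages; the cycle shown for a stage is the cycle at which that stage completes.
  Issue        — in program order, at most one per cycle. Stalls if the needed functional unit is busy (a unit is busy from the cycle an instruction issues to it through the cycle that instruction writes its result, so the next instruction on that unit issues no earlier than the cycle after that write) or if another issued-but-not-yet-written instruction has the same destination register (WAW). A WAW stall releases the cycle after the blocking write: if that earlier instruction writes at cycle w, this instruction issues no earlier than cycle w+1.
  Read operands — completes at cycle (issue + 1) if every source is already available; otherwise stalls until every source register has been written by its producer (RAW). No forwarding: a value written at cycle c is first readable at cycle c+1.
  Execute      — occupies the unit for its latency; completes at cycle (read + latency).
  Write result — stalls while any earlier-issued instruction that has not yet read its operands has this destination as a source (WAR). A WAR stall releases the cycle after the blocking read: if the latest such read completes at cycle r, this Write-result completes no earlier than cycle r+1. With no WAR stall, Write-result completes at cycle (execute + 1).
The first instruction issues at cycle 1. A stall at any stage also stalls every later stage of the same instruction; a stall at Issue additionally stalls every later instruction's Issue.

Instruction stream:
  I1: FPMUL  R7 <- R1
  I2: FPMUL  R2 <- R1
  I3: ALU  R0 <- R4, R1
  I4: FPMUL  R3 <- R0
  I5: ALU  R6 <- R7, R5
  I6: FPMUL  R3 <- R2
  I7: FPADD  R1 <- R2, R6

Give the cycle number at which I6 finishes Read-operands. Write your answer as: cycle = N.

I1: IS=1 RO=2 EX=7 WR=8
I2: IS=9 RO=10 EX=15 WR=16  [struct: FPMUL busy until I1 writes@8]
I3: IS=10 RO=11 EX=12 WR=13
I4: IS=17 RO=18 EX=23 WR=24  [struct: FPMUL busy until I2 writes@16]
I5: IS=18 RO=19 EX=20 WR=21
I6: IS=25 RO=26 EX=31 WR=32  [struct: FPMUL busy until I4 writes@24]
I7: IS=26 RO=27 EX=30 WR=31

cycle = 26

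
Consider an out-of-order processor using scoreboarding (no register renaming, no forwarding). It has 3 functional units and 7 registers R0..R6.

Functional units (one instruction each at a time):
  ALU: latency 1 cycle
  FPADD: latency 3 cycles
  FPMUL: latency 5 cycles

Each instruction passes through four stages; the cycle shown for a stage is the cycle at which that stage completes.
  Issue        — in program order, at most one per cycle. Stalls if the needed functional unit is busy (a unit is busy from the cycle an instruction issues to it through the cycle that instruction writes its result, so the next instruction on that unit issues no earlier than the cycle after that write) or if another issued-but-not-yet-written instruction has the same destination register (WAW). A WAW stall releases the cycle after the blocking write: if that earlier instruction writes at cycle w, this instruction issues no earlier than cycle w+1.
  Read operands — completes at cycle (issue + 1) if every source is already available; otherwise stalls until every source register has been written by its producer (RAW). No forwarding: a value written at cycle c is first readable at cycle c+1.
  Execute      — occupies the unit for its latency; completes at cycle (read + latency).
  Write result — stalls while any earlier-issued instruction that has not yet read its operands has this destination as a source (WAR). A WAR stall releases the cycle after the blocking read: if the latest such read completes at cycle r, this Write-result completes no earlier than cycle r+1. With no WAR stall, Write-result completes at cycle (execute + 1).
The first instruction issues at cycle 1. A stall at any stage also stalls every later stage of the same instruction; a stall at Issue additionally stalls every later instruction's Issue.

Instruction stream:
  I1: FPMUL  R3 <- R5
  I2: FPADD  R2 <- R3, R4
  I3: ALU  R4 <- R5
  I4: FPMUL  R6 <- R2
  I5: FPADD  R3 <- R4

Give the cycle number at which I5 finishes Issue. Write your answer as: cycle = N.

[1] I1 issues→FPMUL
[2] I1 reads · I2 issues→FPADD
[3] I3 issues→ALU
[4] I3 reads
[5] I3 exec-done
[7] I1 exec-done
[8] I1 writes R3
[9] I2 reads · I4 issues→FPMUL
[10] I3 writes R4
[12] I2 exec-done
[13] I2 writes R2
[14] I4 reads · I5 issues→FPADD
[15] I5 reads
[18] I5 exec-done
[19] I4 exec-done · I5 writes R3
[20] I4 writes R6

cycle = 14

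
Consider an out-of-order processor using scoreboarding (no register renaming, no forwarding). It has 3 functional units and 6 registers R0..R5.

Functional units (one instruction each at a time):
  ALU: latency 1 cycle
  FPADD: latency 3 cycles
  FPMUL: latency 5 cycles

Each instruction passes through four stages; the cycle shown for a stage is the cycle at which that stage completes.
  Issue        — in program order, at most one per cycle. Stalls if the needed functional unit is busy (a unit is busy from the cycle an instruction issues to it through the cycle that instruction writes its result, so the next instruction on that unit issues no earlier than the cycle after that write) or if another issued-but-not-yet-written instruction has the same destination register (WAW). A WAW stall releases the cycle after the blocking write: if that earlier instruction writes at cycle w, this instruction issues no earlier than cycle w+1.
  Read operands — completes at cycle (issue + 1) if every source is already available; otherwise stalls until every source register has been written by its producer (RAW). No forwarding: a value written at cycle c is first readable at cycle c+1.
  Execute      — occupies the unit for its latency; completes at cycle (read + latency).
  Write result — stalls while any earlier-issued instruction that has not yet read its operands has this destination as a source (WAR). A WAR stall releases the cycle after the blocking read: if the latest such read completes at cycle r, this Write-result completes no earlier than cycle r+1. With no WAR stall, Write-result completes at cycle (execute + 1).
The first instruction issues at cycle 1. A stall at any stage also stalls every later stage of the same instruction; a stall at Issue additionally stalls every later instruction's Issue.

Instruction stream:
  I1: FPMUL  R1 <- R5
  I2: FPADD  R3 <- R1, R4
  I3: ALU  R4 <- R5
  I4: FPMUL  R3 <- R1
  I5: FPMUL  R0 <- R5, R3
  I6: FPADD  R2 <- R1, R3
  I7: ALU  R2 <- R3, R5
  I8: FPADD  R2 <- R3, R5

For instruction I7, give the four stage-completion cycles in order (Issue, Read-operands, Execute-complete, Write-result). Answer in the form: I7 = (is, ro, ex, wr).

I7 = (29, 30, 31, 32)

I1 -> (1, 2, 7, 8)
I2 -> (2, 9, 12, 13)  // RAW R1: wait I1 write@8
I3 -> (3, 4, 5, 10)  // WAR R4: wait I2 read@9
I4 -> (14, 15, 20, 21)  // WAW R3: wait I2 write@13
I5 -> (22, 23, 28, 29)  // struct: FPMUL busy until I4 writes@21
I6 -> (23, 24, 27, 28)
I7 -> (29, 30, 31, 32)  // WAW R2: wait I6 write@28
I8 -> (33, 34, 37, 38)  // WAW R2: wait I7 write@32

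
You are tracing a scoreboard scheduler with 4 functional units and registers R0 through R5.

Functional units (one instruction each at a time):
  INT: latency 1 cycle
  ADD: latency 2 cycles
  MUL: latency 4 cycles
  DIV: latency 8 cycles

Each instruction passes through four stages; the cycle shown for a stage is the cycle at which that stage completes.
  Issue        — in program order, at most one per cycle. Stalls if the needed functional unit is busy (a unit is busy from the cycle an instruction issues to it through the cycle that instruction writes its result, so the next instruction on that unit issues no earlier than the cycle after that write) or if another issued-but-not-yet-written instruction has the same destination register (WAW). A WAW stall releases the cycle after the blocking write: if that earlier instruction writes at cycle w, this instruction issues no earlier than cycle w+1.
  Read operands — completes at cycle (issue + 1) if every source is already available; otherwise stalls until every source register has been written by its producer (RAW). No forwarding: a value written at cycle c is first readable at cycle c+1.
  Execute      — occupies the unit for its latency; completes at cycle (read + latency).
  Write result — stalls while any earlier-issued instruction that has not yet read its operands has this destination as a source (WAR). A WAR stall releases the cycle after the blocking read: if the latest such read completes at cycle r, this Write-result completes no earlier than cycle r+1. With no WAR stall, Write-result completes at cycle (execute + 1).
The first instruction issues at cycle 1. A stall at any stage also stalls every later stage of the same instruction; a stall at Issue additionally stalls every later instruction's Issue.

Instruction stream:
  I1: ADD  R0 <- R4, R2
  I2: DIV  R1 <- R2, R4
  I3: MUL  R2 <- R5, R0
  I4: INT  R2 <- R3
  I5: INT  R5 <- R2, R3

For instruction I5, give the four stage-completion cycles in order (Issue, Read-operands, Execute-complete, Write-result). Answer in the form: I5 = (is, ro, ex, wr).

I5 = (16, 17, 18, 19)

c1: I1→ADD
c2: I1 RO · I2→DIV
c3: I2 RO · I3→MUL
c4: I1 EX
c5: I1 WR R0
c6: I3 RO
c10: I3 EX
c11: I2 EX · I3 WR R2
c12: I2 WR R1 · I4→INT
c13: I4 RO
c14: I4 EX
c15: I4 WR R2
c16: I5→INT
c17: I5 RO
c18: I5 EX
c19: I5 WR R5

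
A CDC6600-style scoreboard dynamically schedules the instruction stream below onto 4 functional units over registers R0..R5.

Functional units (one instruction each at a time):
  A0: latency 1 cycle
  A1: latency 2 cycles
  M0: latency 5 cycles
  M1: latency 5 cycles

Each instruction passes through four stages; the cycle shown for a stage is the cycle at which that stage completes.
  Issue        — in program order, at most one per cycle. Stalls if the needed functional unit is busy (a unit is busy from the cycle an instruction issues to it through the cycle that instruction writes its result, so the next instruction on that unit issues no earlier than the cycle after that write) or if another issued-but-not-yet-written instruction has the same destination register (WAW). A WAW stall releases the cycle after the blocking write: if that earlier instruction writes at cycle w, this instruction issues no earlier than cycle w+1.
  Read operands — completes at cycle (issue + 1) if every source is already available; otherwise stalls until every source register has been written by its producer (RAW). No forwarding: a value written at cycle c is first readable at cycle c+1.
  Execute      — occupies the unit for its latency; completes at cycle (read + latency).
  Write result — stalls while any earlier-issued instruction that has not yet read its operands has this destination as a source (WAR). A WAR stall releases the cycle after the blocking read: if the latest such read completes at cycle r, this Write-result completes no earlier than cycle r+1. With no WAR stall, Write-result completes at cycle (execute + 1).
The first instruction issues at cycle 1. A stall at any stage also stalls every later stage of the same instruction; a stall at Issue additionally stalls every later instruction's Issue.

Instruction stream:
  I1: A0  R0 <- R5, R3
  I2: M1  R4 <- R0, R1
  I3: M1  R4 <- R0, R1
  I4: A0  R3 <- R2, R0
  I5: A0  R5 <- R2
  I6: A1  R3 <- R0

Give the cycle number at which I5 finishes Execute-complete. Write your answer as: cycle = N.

cycle = 19

[I1] 1/2/3/4
[I2] 2/5/10/11  (RAW R0: wait I1 write@4)
[I3] 12/13/18/19  (struct: M1 busy until I2 writes@11)
[I4] 13/14/15/16
[I5] 17/18/19/20  (struct: A0 busy until I4 writes@16)
[I6] 18/19/21/22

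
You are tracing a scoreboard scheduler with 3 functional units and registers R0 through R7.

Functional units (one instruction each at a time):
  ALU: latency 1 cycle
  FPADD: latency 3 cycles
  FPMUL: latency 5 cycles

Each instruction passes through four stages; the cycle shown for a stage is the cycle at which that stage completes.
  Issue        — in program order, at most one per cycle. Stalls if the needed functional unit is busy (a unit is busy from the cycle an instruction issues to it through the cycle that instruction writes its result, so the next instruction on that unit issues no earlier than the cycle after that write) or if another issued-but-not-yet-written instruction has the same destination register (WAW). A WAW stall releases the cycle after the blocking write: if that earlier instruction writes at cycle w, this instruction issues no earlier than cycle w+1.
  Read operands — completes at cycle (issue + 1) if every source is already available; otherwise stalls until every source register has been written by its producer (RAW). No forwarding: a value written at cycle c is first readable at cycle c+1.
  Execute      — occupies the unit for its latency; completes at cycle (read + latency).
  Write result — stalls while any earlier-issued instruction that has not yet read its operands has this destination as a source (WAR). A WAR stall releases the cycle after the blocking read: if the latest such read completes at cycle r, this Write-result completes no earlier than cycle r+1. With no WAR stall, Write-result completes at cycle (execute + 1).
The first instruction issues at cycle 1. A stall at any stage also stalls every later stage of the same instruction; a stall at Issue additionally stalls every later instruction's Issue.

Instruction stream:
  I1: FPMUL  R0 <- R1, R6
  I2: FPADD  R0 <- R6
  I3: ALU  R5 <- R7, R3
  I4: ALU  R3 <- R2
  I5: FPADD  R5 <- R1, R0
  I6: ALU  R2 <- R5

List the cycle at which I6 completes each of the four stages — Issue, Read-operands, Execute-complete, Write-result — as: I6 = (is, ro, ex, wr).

I1 -> (1, 2, 7, 8)
I2 -> (9, 10, 13, 14)  // WAW R0: wait I1 write@8
I3 -> (10, 11, 12, 13)
I4 -> (14, 15, 16, 17)  // struct: ALU busy until I3 writes@13
I5 -> (15, 16, 19, 20)
I6 -> (18, 21, 22, 23)  // struct: ALU busy until I4 writes@17, RAW R5: wait I5 write@20

I6 = (18, 21, 22, 23)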